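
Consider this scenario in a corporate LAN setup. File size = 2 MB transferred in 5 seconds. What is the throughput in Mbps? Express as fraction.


Given: file = 2 MB, time = 5 s
File in Mb = 2 * 8 = 16 Mb
Throughput = 16 / 5 Mbps
Throughput = 16/5 Mbps

16/5


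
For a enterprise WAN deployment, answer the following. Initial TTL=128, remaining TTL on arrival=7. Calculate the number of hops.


Given: initial TTL = 128, received TTL = 7
Hops = initial TTL - received TTL
Hops = 128 - 7 = 121

121


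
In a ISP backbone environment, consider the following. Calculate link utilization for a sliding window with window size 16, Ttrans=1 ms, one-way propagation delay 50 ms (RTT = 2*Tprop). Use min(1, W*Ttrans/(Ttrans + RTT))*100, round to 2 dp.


Given: W = 16, Ttrans = 1 ms, RTT = 100 ms (= 2 * Tprop, Tprop = 50 ms)
Cycle time = Ttrans + RTT = 1 + 100 = 101 ms (first packet sent until its ACK returns)
W * Ttrans = 16 * 1 = 16 ms of sending per cycle
W * Ttrans / (Ttrans + RTT) = 16 / 101 = 0.158416
U = min(1, 0.158416) = 0.158416
U% = 15.84%

15.84


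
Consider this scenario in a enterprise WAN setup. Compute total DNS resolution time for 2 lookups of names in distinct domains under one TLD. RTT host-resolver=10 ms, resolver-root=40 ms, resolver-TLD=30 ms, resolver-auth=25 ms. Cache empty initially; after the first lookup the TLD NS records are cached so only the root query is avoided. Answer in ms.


Lookup 1 (cold cache): local + root + TLD + auth = 10 + 40 + 30 + 25 = 105 ms
Lookups 2..2 (TLD NS cached -> skip root; new domain -> still ask TLD and auth): local + TLD + auth = 10 + 30 + 25 = 65 ms each
Remaining 1 lookups: 1 * 65 = 65 ms
Total = 105 + 65 = 170 ms

170


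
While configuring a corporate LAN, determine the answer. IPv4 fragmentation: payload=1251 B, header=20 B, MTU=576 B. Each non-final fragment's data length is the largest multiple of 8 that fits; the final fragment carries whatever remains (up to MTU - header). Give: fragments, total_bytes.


Max data per non-final fragment = floor((MTU - header)/8)*8 = floor((576 - 20)/8)*8 = floor(556/8)*8 = 552 B
Final fragment needs no 8-byte alignment: it can carry up to MTU - header = 556 B
Non-final fragments needed = ceil((payload - 556) / 552) = ceil(695/552) = ceil(1.2591) = 2
Number of fragments = 2 + 1 = 3
Fragment sizes (data): 2 * 552 B + 147 B (last, 147 <= 556 OK)
Total bytes sent = payload + n_frags * header = 1251 + 3*20 = 1251 + 60 = 1311 B

3, 1311


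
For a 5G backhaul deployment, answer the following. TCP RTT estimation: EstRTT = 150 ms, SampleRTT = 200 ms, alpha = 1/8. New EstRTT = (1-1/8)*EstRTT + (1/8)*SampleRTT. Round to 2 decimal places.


Given: EstRTT = 150 ms, SampleRTT = 200 ms, alpha = 1/8
New EstRTT = (1 - alpha) * EstRTT + alpha * SampleRTT
(7/8) * 150 = 131.25
(1/8) * 200 = 25
New EstRTT = 131.25 + 25 = 156.25 ms -> 156.25 ms (2 dp)

156.25


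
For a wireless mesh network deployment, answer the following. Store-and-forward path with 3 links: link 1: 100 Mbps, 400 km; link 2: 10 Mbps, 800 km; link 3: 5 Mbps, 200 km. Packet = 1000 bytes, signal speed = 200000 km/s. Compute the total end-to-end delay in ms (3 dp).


Packet = 1000 bytes = 8000 bits. Store-and-forward: sum (t_trans + t_prop) per link.
Link 1: t_trans = 8000/(100*10^6) s = 0.0800 ms; t_prop = 400/200000 s = 2.0000 ms; subtotal = 2.0800 ms
Link 2: t_trans = 8000/(10*10^6) s = 0.8000 ms; t_prop = 800/200000 s = 4.0000 ms; subtotal = 4.8000 ms
Link 3: t_trans = 8000/(5*10^6) s = 1.6000 ms; t_prop = 200/200000 s = 1.0000 ms; subtotal = 2.6000 ms
End-to-end = 2.0800 + 4.8000 + 2.6000 = 9.4800 ms -> 9.480 ms (3 dp)

9.480


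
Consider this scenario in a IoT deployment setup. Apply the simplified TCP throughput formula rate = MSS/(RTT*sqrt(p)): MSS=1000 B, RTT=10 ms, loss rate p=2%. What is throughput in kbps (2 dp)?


Given: MSS = 1000 bytes, RTT = 10 ms, loss = 2%
RTT in seconds = 10 / 1000 = 0.01
Loss rate = 2% = 0.02
sqrt(loss) = sqrt(0.02) = 0.141421356237
Throughput (bytes/s) = 1000 / (0.01 * 0.141421356237) = 707106.7812
Throughput (kbps) = 707106.7812 * 8 / 1000 = 5656.854249 -> 5656.85 kbps (2 dp)

5656.85


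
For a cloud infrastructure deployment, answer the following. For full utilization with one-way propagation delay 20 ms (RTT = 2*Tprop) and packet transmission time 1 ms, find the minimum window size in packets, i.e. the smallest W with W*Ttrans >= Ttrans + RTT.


Given: Ttrans = 1 ms, RTT = 40 ms (= 2 * Tprop, Tprop = 20 ms)
Time until first ACK returns = Ttrans + RTT = 1 + 40 = 41 ms
Need W * Ttrans >= Ttrans + RTT  ->  W >= (Ttrans + RTT) / Ttrans
(Ttrans + RTT) / Ttrans = 41 / 1 = 41
W_min = ceil(41) = 41

41


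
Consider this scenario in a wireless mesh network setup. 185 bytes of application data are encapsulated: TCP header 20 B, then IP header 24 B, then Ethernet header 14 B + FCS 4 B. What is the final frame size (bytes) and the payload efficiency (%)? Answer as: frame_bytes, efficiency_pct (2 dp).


TCP segment = 185 + 20 = 205 B
IP packet = 205 + 24 = 229 B
Ethernet frame = 229 + 14 + 4 = 247 B
Efficiency = app / frame = 185 / 247 = 0.748988 = 74.8988% -> 74.90% (2 dp)

247, 74.90


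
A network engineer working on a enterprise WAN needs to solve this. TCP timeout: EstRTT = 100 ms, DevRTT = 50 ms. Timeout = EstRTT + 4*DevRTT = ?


Given: EstRTT = 100 ms, DevRTT = 50 ms
Timeout = EstRTT + 4 * DevRTT
4 * DevRTT = 4 * 50 = 200
Timeout = 100 + 200 = 300 ms

300


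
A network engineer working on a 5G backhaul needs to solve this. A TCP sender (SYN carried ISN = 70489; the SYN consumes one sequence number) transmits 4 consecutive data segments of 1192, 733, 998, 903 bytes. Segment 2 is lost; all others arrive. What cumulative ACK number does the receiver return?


SYN uses sequence number 70489; first data byte = ISN + 1 = 70490.
Segment 1: SEQ = 70490, len = 1192 B, covers [70490, 71681]
Segment 2: SEQ = 71682, len = 733 B, covers [71682, 72414] [LOST]
Segment 3: SEQ = 72415, len = 998 B, covers [72415, 73412]
Segment 4: SEQ = 73413, len = 903 B, covers [73413, 74315]
In-order data received: bytes [70490, 71681] (segments 1..1).
Segment 2 missing -> gap begins at byte 71682; later segments buffered out of order.
Cumulative ACK = next expected in-order byte = 70490 + 1192 = 71682

71682


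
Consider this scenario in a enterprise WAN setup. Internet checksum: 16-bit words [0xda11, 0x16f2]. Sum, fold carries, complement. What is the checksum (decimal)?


Given words: [0xda11, 0x16f2]
Step 1: Sum all words
Raw sum = 55825 + 5874 = 61699
One's complement = ~61699 & 0xFFFF = 3836

3836


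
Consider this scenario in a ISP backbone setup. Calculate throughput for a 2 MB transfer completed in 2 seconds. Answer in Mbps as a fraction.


Given: file = 2 MB, time = 2 s
File in Mb = 2 * 8 = 16 Mb
Throughput = 16 / 2 Mbps
Throughput = 8 Mbps

8


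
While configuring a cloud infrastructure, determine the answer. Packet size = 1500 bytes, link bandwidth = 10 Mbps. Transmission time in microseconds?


Given: packet = 1500 bytes, bandwidth = 10 Mbps
Packet in bits = 1500 * 8 = 12000 bits
Bandwidth = 10 * 10^6 = 10000000 bps
Time = 12000 / 10000000 seconds
Time in us = 12000 * 10^6 / 10000000 = 1200

1200


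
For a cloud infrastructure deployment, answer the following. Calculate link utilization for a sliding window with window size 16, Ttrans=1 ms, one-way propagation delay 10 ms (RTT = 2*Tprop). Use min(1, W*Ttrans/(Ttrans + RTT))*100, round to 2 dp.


Given: W = 16, Ttrans = 1 ms, RTT = 20 ms (= 2 * Tprop, Tprop = 10 ms)
Cycle time = Ttrans + RTT = 1 + 20 = 21 ms (first packet sent until its ACK returns)
W * Ttrans = 16 * 1 = 16 ms of sending per cycle
W * Ttrans / (Ttrans + RTT) = 16 / 21 = 0.761905
U = min(1, 0.761905) = 0.761905
U% = 76.19%

76.19


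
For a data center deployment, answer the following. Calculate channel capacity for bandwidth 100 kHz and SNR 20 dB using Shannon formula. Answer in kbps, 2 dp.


Given: B = 100 kHz, SNR = 20 dB
SNR linear = 10^(20/10) = 100
1 + SNR = 101
log2(101) = 6.6582114828
C = 100 * 1000 * 6.6582114828 = 665821.1483 bps
C = 665.821148 kbps -> 665.82 kbps (2 dp)

665.82


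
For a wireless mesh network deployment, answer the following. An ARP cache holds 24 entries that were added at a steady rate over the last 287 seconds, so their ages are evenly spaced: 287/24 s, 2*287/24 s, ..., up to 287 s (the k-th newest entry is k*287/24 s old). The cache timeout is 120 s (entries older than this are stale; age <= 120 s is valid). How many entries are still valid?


Ages are k * 287/24 s for k = 1..24 (spacing = 11.9583 s).
Entry k is valid iff k * 287/24 <= 120 iff k <= 24 * 120 / 287 = 10.0348
n_valid = floor(10.0348) = 10
(n_stale = 24 - 10 = 14)

10


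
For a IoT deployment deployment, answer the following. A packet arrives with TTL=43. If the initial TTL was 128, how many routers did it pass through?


Given: initial TTL = 128, received TTL = 43
Hops = initial TTL - received TTL
Hops = 128 - 43 = 85

85


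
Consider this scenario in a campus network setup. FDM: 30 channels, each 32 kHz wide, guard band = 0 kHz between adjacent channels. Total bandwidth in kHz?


Given: 30 channels, 32 kHz each, guard = 0 kHz
Channel bandwidth = 30 * 32 = 960 kHz
Guard bands = 29 gaps * 0 kHz = 0 kHz
Total = 960 + 0 = 960 kHz

960


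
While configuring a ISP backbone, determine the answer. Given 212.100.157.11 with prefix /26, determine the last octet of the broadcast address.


Given: IP = 212.100.157.11, prefix = /26
Host bits = 32 - 26 = 6
Network last octet = 11 AND mask = 0
Host part size = 2^6 - 1 = 63
Broadcast last octet = 0 OR 63 = 63

63


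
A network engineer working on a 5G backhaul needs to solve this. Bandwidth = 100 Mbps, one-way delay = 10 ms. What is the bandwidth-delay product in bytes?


Given: bandwidth = 100 Mbps, delay = 10 ms
BDP in bits = 100 * 10^6 * 10 / 1000
BDP in bits = 1000000
BDP in bytes = 1000000 / 8 = 125000

125000


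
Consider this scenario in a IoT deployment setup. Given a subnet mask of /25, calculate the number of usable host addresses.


Given: subnet mask /25
Host bits = 32 - 25 = 7
Total addresses = 2^7 = 128
Usable hosts = 128 - 2 (network + broadcast) = 126

126


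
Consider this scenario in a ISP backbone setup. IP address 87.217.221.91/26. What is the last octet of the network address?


Given: IP = 87.217.221.91, prefix = /26
Subnet mask = 255.255.255.192
Last octet of IP: 91
Last octet of mask: 192
Network last octet = 91 AND 192 = 64

64


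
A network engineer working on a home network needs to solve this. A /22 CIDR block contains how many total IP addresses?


Given: CIDR prefix /22
Host bits = 32 - 22 = 10
Total addresses = 2^10 = 1024

1024


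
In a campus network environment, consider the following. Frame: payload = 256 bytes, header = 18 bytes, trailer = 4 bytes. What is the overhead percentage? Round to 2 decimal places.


Given: payload = 256 B, header = 18 B, trailer = 4 B
Overhead bytes = header + trailer = 18 + 4 = 22
Total frame = payload + overhead = 256 + 22 = 278
Overhead % = 22 / 278 * 100 = 7.9137% -> 7.91% (2 dp)

7.91


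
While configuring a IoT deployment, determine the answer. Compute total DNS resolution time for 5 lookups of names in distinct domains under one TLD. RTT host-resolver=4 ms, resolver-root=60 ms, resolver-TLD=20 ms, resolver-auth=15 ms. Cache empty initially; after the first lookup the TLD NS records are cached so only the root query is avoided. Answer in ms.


Lookup 1 (cold cache): local + root + TLD + auth = 4 + 60 + 20 + 15 = 99 ms
Lookups 2..5 (TLD NS cached -> skip root; new domain -> still ask TLD and auth): local + TLD + auth = 4 + 20 + 15 = 39 ms each
Remaining 4 lookups: 4 * 39 = 156 ms
Total = 99 + 156 = 255 ms

255


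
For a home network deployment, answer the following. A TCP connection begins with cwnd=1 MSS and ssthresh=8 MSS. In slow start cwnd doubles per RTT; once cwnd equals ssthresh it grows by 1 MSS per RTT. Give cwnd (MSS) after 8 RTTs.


RTT 0: cwnd = 1 MSS (initial)
RTT 1: cwnd = 2 MSS (slow start, doubled)
RTT 2: cwnd = 4 MSS (slow start, doubled)
RTT 3: cwnd = 8 MSS (slow start, doubled)
RTT 4: cwnd = 9 MSS (congestion avoidance, +1)
RTT 5: cwnd = 10 MSS (congestion avoidance, +1)
RTT 6: cwnd = 11 MSS (congestion avoidance, +1)
RTT 7: cwnd = 12 MSS (congestion avoidance, +1)
RTT 8: cwnd = 13 MSS (congestion avoidance, +1)

13


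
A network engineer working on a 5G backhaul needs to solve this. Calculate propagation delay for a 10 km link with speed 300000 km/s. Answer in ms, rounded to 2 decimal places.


Given: distance = 10 km, speed = 300000 km/s
Delay = distance / speed = 10 / 300000 seconds
Delay in ms = 10 * 1000 / 300000
Delay = 0.0333 ms
Rounded to 2 dp = 0.03 ms

0.03


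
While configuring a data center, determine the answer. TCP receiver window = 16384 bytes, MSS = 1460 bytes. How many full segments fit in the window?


Given: RWND = 16384 bytes, MSS = 1460 bytes
Full segments = floor(RWND / MSS)
Full segments = floor(16384 / 1460)
Full segments = floor(11.2219) = 11

11


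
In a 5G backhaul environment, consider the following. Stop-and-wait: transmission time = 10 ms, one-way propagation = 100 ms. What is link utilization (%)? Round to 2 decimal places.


Given: Ttrans = 10 ms, Tprop = 100 ms
RTT = 2 * Tprop = 2 * 100 = 200 ms
U = Ttrans / (Ttrans + RTT)
U = 10 / (10 + 200)
U = 10 / 210 = 0.047619
U% = 4.76%

4.76


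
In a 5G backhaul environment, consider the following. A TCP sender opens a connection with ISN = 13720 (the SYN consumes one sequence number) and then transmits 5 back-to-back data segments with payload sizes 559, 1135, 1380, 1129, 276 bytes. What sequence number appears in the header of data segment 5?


The SYN occupies sequence number ISN = 13720, so the first data byte is ISN + 1 = 13721.
SEQ of data segment i = (ISN + 1) + sum of payload sizes of segments 1..i-1.
Segment 1: SEQ = 13721, payload = 559 bytes
Segment 2: SEQ = 14280, payload = 1135 bytes
Segment 3: SEQ = 15415, payload = 1380 bytes
Segment 4: SEQ = 16795, payload = 1129 bytes
Segment 5: SEQ = 17924, payload = 276 bytes
SEQ of segment 5 = 13721 + 559 + 1135 + 1380 + 1129 = 17924

17924


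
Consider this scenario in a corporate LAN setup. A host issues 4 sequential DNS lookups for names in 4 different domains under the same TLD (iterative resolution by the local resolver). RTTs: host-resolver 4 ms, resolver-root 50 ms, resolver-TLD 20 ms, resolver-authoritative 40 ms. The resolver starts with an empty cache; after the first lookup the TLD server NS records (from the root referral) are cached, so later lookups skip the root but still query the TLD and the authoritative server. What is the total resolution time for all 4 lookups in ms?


Lookup 1 (cold cache): local + root + TLD + auth = 4 + 50 + 20 + 40 = 114 ms
Lookups 2..4 (TLD NS cached -> skip root; new domain -> still ask TLD and auth): local + TLD + auth = 4 + 20 + 40 = 64 ms each
Remaining 3 lookups: 3 * 64 = 192 ms
Total = 114 + 192 = 306 ms

306


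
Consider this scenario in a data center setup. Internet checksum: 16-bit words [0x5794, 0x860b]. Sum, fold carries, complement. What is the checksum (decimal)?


Given words: [0x5794, 0x860b]
Step 1: Sum all words
Raw sum = 22420 + 34315 = 56735
One's complement = ~56735 & 0xFFFF = 8800

8800


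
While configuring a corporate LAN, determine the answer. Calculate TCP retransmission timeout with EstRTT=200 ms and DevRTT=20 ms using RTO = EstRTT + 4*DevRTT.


Given: EstRTT = 200 ms, DevRTT = 20 ms
Timeout = EstRTT + 4 * DevRTT
4 * DevRTT = 4 * 20 = 80
Timeout = 200 + 80 = 280 ms

280


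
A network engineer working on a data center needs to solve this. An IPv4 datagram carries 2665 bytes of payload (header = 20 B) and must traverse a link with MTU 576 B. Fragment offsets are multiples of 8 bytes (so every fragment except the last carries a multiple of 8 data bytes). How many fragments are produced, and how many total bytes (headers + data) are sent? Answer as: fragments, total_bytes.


Max data per non-final fragment = floor((MTU - header)/8)*8 = floor((576 - 20)/8)*8 = floor(556/8)*8 = 552 B
Final fragment needs no 8-byte alignment: it can carry up to MTU - header = 556 B
Non-final fragments needed = ceil((payload - 556) / 552) = ceil(2109/552) = ceil(3.8207) = 4
Number of fragments = 4 + 1 = 5
Fragment sizes (data): 4 * 552 B + 457 B (last, 457 <= 556 OK)
Total bytes sent = payload + n_frags * header = 2665 + 5*20 = 2665 + 100 = 2765 B

5, 2765


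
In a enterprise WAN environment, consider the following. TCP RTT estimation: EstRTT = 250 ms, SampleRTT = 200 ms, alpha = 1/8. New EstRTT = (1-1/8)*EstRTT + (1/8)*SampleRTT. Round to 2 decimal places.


Given: EstRTT = 250 ms, SampleRTT = 200 ms, alpha = 1/8
New EstRTT = (1 - alpha) * EstRTT + alpha * SampleRTT
(7/8) * 250 = 218.75
(1/8) * 200 = 25
New EstRTT = 218.75 + 25 = 243.75 ms -> 243.75 ms (2 dp)

243.75


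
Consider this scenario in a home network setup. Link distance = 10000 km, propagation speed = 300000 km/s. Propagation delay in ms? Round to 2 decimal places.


Given: distance = 10000 km, speed = 300000 km/s
Delay = distance / speed = 10000 / 300000 seconds
Delay in ms = 10000 * 1000 / 300000
Delay = 33.3333 ms
Rounded to 2 dp = 33.33 ms

33.33


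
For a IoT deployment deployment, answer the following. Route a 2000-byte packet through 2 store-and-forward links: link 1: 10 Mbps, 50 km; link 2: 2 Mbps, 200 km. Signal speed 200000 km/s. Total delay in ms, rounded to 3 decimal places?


Packet = 2000 bytes = 16000 bits. Store-and-forward: sum (t_trans + t_prop) per link.
Link 1: t_trans = 16000/(10*10^6) s = 1.6000 ms; t_prop = 50/200000 s = 0.2500 ms; subtotal = 1.8500 ms
Link 2: t_trans = 16000/(2*10^6) s = 8.0000 ms; t_prop = 200/200000 s = 1.0000 ms; subtotal = 9.0000 ms
End-to-end = 1.8500 + 9.0000 = 10.8500 ms -> 10.850 ms (3 dp)

10.850


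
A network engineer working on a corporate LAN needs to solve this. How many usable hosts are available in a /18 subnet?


Given: subnet mask /18
Host bits = 32 - 18 = 14
Total addresses = 2^14 = 16384
Usable hosts = 16384 - 2 (network + broadcast) = 16382

16382


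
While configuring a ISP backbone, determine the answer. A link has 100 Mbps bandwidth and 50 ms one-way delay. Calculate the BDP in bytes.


Given: bandwidth = 100 Mbps, delay = 50 ms
BDP in bits = 100 * 10^6 * 50 / 1000
BDP in bits = 5000000
BDP in bytes = 5000000 / 8 = 625000

625000


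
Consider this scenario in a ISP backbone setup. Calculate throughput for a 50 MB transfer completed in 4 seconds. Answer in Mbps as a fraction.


Given: file = 50 MB, time = 4 s
File in Mb = 50 * 8 = 400 Mb
Throughput = 400 / 4 Mbps
Throughput = 100 Mbps

100


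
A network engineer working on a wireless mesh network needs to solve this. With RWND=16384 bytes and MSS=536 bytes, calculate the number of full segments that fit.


Given: RWND = 16384 bytes, MSS = 536 bytes
Full segments = floor(RWND / MSS)
Full segments = floor(16384 / 536)
Full segments = floor(30.5672) = 30

30


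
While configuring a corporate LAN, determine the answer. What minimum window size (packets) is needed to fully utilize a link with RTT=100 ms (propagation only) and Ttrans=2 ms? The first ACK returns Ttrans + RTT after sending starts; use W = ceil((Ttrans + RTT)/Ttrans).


Given: Ttrans = 2 ms, RTT = 100 ms (= 2 * Tprop, Tprop = 50 ms)
Time until first ACK returns = Ttrans + RTT = 2 + 100 = 102 ms
Need W * Ttrans >= Ttrans + RTT  ->  W >= (Ttrans + RTT) / Ttrans
(Ttrans + RTT) / Ttrans = 102 / 2 = 51
W_min = ceil(51) = 51

51


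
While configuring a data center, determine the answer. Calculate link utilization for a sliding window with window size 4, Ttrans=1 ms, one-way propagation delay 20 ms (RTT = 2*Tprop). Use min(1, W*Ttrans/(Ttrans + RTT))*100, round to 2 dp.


Given: W = 4, Ttrans = 1 ms, RTT = 40 ms (= 2 * Tprop, Tprop = 20 ms)
Cycle time = Ttrans + RTT = 1 + 40 = 41 ms (first packet sent until its ACK returns)
W * Ttrans = 4 * 1 = 4 ms of sending per cycle
W * Ttrans / (Ttrans + RTT) = 4 / 41 = 0.097561
U = min(1, 0.097561) = 0.097561
U% = 9.76%

9.76


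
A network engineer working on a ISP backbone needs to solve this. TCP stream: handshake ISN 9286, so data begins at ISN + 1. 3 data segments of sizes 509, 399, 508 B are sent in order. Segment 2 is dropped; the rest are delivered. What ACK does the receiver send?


SYN uses sequence number 9286; first data byte = ISN + 1 = 9287.
Segment 1: SEQ = 9287, len = 509 B, covers [9287, 9795]
Segment 2: SEQ = 9796, len = 399 B, covers [9796, 10194] [LOST]
Segment 3: SEQ = 10195, len = 508 B, covers [10195, 10702]
In-order data received: bytes [9287, 9795] (segments 1..1).
Segment 2 missing -> gap begins at byte 9796; later segments buffered out of order.
Cumulative ACK = next expected in-order byte = 9287 + 509 = 9796

9796


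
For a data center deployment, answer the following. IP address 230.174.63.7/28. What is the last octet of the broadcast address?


Given: IP = 230.174.63.7, prefix = /28
Host bits = 32 - 28 = 4
Network last octet = 7 AND mask = 0
Host part size = 2^4 - 1 = 15
Broadcast last octet = 0 OR 15 = 15

15


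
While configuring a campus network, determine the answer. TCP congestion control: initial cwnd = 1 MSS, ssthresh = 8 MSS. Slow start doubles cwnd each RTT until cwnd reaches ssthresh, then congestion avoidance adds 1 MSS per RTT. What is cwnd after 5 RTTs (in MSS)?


RTT 0: cwnd = 1 MSS (initial)
RTT 1: cwnd = 2 MSS (slow start, doubled)
RTT 2: cwnd = 4 MSS (slow start, doubled)
RTT 3: cwnd = 8 MSS (slow start, doubled)
RTT 4: cwnd = 9 MSS (congestion avoidance, +1)
RTT 5: cwnd = 10 MSS (congestion avoidance, +1)

10


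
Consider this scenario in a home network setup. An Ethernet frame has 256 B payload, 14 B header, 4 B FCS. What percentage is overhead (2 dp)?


Given: payload = 256 B, header = 14 B, trailer = 4 B
Overhead bytes = header + trailer = 14 + 4 = 18
Total frame = payload + overhead = 256 + 18 = 274
Overhead % = 18 / 274 * 100 = 6.5693% -> 6.57% (2 dp)

6.57


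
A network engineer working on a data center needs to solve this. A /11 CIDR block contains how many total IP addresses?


Given: CIDR prefix /11
Host bits = 32 - 11 = 21
Total addresses = 2^21 = 2097152

2097152


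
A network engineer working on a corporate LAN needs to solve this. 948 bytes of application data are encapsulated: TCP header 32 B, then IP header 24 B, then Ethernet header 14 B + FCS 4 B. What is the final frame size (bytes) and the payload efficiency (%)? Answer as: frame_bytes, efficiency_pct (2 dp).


TCP segment = 948 + 32 = 980 B
IP packet = 980 + 24 = 1004 B
Ethernet frame = 1004 + 14 + 4 = 1022 B
Efficiency = app / frame = 948 / 1022 = 0.927593 = 92.7593% -> 92.76% (2 dp)

1022, 92.76


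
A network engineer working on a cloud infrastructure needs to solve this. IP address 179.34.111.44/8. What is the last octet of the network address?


Given: IP = 179.34.111.44, prefix = /8
Subnet mask = 255.0.0.0
Last octet of IP: 44
Last octet of mask: 0
Network last octet = 44 AND 0 = 0

0


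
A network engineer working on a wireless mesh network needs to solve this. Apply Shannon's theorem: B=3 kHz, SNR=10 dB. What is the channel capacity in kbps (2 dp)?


Given: B = 3 kHz, SNR = 10 dB
SNR linear = 10^(10/10) = 10
1 + SNR = 11
log2(11) = 3.4594316186
C = 3 * 1000 * 3.4594316186 = 10378.2949 bps
C = 10.378295 kbps -> 10.38 kbps (2 dp)

10.38


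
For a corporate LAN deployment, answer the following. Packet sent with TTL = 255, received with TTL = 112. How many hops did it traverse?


Given: initial TTL = 255, received TTL = 112
Hops = initial TTL - received TTL
Hops = 255 - 112 = 143

143


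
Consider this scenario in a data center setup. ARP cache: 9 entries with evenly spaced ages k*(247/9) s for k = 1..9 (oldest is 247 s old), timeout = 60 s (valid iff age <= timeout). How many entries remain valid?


Ages are k * 247/9 s for k = 1..9 (spacing = 27.4444 s).
Entry k is valid iff k * 247/9 <= 60 iff k <= 9 * 60 / 247 = 2.1862
n_valid = floor(2.1862) = 2
(n_stale = 9 - 2 = 7)

2


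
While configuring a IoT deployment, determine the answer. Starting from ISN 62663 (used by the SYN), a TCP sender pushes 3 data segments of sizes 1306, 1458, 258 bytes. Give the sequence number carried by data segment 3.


The SYN occupies sequence number ISN = 62663, so the first data byte is ISN + 1 = 62664.
SEQ of data segment i = (ISN + 1) + sum of payload sizes of segments 1..i-1.
Segment 1: SEQ = 62664, payload = 1306 bytes
Segment 2: SEQ = 63970, payload = 1458 bytes
Segment 3: SEQ = 65428, payload = 258 bytes
SEQ of segment 3 = 62664 + 1306 + 1458 = 65428

65428


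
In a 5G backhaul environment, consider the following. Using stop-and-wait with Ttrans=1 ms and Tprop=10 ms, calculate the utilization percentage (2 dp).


Given: Ttrans = 1 ms, Tprop = 10 ms
RTT = 2 * Tprop = 2 * 10 = 20 ms
U = Ttrans / (Ttrans + RTT)
U = 1 / (1 + 20)
U = 1 / 21 = 0.047619
U% = 4.76%

4.76


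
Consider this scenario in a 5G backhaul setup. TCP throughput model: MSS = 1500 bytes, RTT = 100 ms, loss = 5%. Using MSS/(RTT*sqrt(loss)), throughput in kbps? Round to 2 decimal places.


Given: MSS = 1500 bytes, RTT = 100 ms, loss = 5%
RTT in seconds = 100 / 1000 = 0.1
Loss rate = 5% = 0.05
sqrt(loss) = sqrt(0.05) = 0.223606797750
Throughput (bytes/s) = 1500 / (0.1 * 0.223606797750) = 67082.0393
Throughput (kbps) = 67082.0393 * 8 / 1000 = 536.656315 -> 536.66 kbps (2 dp)

536.66


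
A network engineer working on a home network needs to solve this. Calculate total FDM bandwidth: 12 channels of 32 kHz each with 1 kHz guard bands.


Given: 12 channels, 32 kHz each, guard = 1 kHz
Channel bandwidth = 12 * 32 = 384 kHz
Guard bands = 11 gaps * 1 kHz = 11 kHz
Total = 384 + 11 = 395 kHz

395


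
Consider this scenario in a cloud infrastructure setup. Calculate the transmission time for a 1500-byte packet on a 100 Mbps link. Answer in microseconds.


Given: packet = 1500 bytes, bandwidth = 100 Mbps
Packet in bits = 1500 * 8 = 12000 bits
Bandwidth = 100 * 10^6 = 100000000 bps
Time = 12000 / 100000000 seconds
Time in us = 12000 * 10^6 / 100000000 = 120

120


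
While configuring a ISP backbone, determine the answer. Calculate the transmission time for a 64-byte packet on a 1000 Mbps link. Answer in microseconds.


Given: packet = 64 bytes, bandwidth = 1000 Mbps
Packet in bits = 64 * 8 = 512 bits
Bandwidth = 1000 * 10^6 = 1000000000 bps
Time = 512 / 1000000000 seconds
Time in us = 512 * 10^6 / 1000000000 = 0.512

0.512


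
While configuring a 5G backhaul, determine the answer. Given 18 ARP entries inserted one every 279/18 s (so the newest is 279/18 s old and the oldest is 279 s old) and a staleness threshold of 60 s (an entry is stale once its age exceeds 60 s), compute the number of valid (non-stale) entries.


Ages are k * 279/18 s for k = 1..18 (spacing = 15.5000 s).
Entry k is valid iff k * 279/18 <= 60 iff k <= 18 * 60 / 279 = 3.8710
n_valid = floor(3.8710) = 3
(n_stale = 18 - 3 = 15)

3


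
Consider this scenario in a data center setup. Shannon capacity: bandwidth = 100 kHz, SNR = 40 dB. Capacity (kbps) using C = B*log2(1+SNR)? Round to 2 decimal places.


Given: B = 100 kHz, SNR = 40 dB
SNR linear = 10^(40/10) = 10000
1 + SNR = 10001
log2(10001) = 13.2878566418
C = 100 * 1000 * 13.2878566418 = 1328785.6642 bps
C = 1328.785664 kbps -> 1328.79 kbps (2 dp)

1328.79


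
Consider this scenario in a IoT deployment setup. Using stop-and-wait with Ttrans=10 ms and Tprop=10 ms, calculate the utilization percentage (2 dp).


Given: Ttrans = 10 ms, Tprop = 10 ms
RTT = 2 * Tprop = 2 * 10 = 20 ms
U = Ttrans / (Ttrans + RTT)
U = 10 / (10 + 20)
U = 10 / 30 = 0.333333
U% = 33.33%

33.33


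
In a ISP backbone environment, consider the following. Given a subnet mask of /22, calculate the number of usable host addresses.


Given: subnet mask /22
Host bits = 32 - 22 = 10
Total addresses = 2^10 = 1024
Usable hosts = 1024 - 2 (network + broadcast) = 1022

1022


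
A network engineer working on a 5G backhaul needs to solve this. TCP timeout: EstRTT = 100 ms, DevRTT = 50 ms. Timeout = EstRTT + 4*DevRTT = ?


Given: EstRTT = 100 ms, DevRTT = 50 ms
Timeout = EstRTT + 4 * DevRTT
4 * DevRTT = 4 * 50 = 200
Timeout = 100 + 200 = 300 ms

300


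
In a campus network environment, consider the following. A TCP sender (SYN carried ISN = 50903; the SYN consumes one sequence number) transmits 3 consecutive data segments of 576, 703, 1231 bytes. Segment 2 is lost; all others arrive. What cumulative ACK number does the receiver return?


SYN uses sequence number 50903; first data byte = ISN + 1 = 50904.
Segment 1: SEQ = 50904, len = 576 B, covers [50904, 51479]
Segment 2: SEQ = 51480, len = 703 B, covers [51480, 52182] [LOST]
Segment 3: SEQ = 52183, len = 1231 B, covers [52183, 53413]
In-order data received: bytes [50904, 51479] (segments 1..1).
Segment 2 missing -> gap begins at byte 51480; later segments buffered out of order.
Cumulative ACK = next expected in-order byte = 50904 + 576 = 51480

51480


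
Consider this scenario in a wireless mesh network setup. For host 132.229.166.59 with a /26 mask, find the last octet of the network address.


Given: IP = 132.229.166.59, prefix = /26
Subnet mask = 255.255.255.192
Last octet of IP: 59
Last octet of mask: 192
Network last octet = 59 AND 192 = 0

0


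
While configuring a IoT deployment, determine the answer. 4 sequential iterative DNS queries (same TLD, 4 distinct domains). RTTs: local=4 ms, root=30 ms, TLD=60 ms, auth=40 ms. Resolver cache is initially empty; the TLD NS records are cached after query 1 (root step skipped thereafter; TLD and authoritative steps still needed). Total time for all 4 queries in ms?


Lookup 1 (cold cache): local + root + TLD + auth = 4 + 30 + 60 + 40 = 134 ms
Lookups 2..4 (TLD NS cached -> skip root; new domain -> still ask TLD and auth): local + TLD + auth = 4 + 60 + 40 = 104 ms each
Remaining 3 lookups: 3 * 104 = 312 ms
Total = 134 + 312 = 446 ms

446


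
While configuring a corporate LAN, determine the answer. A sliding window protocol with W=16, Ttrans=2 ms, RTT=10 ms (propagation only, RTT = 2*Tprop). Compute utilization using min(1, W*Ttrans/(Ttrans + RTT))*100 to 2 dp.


Given: W = 16, Ttrans = 2 ms, RTT = 10 ms (= 2 * Tprop, Tprop = 5 ms)
Cycle time = Ttrans + RTT = 2 + 10 = 12 ms (first packet sent until its ACK returns)
W * Ttrans = 16 * 2 = 32 ms of sending per cycle
W * Ttrans / (Ttrans + RTT) = 32 / 12 = 2.666667
U = min(1, 2.666667) = 1.000000
U% = 100.00%

100.00


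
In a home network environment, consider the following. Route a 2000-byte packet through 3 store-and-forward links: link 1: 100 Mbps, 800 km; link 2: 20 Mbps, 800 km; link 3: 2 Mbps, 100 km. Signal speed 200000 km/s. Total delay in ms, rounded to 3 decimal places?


Packet = 2000 bytes = 16000 bits. Store-and-forward: sum (t_trans + t_prop) per link.
Link 1: t_trans = 16000/(100*10^6) s = 0.1600 ms; t_prop = 800/200000 s = 4.0000 ms; subtotal = 4.1600 ms
Link 2: t_trans = 16000/(20*10^6) s = 0.8000 ms; t_prop = 800/200000 s = 4.0000 ms; subtotal = 4.8000 ms
Link 3: t_trans = 16000/(2*10^6) s = 8.0000 ms; t_prop = 100/200000 s = 0.5000 ms; subtotal = 8.5000 ms
End-to-end = 4.1600 + 4.8000 + 8.5000 = 17.4600 ms -> 17.460 ms (3 dp)

17.460


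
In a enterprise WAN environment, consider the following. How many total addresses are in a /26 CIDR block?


Given: CIDR prefix /26
Host bits = 32 - 26 = 6
Total addresses = 2^6 = 64

64


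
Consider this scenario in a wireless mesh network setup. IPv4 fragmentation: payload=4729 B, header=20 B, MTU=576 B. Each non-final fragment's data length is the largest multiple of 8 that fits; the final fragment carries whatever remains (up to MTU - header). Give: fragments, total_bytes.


Max data per non-final fragment = floor((MTU - header)/8)*8 = floor((576 - 20)/8)*8 = floor(556/8)*8 = 552 B
Final fragment needs no 8-byte alignment: it can carry up to MTU - header = 556 B
Non-final fragments needed = ceil((payload - 556) / 552) = ceil(4173/552) = ceil(7.5598) = 8
Number of fragments = 8 + 1 = 9
Fragment sizes (data): 8 * 552 B + 313 B (last, 313 <= 556 OK)
Total bytes sent = payload + n_frags * header = 4729 + 9*20 = 4729 + 180 = 4909 B

9, 4909


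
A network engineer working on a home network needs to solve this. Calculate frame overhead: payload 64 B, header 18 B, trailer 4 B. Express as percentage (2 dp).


Given: payload = 64 B, header = 18 B, trailer = 4 B
Overhead bytes = header + trailer = 18 + 4 = 22
Total frame = payload + overhead = 64 + 22 = 86
Overhead % = 22 / 86 * 100 = 25.5814% -> 25.58% (2 dp)

25.58


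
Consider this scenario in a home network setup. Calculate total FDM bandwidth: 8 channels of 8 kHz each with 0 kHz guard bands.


Given: 8 channels, 8 kHz each, guard = 0 kHz
Channel bandwidth = 8 * 8 = 64 kHz
Guard bands = 7 gaps * 0 kHz = 0 kHz
Total = 64 + 0 = 64 kHz

64


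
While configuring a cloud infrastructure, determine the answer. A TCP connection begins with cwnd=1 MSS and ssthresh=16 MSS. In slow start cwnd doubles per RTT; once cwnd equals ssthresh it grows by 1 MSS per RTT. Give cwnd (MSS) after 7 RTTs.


RTT 0: cwnd = 1 MSS (initial)
RTT 1: cwnd = 2 MSS (slow start, doubled)
RTT 2: cwnd = 4 MSS (slow start, doubled)
RTT 3: cwnd = 8 MSS (slow start, doubled)
RTT 4: cwnd = 16 MSS (slow start, doubled)
RTT 5: cwnd = 17 MSS (congestion avoidance, +1)
RTT 6: cwnd = 18 MSS (congestion avoidance, +1)
RTT 7: cwnd = 19 MSS (congestion avoidance, +1)

19


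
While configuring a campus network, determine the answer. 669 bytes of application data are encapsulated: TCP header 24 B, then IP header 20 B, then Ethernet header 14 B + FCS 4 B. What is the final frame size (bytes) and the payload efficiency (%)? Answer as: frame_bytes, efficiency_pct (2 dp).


TCP segment = 669 + 24 = 693 B
IP packet = 693 + 20 = 713 B
Ethernet frame = 713 + 14 + 4 = 731 B
Efficiency = app / frame = 669 / 731 = 0.915185 = 91.5185% -> 91.52% (2 dp)

731, 91.52


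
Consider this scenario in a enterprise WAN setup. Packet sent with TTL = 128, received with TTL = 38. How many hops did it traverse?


Given: initial TTL = 128, received TTL = 38
Hops = initial TTL - received TTL
Hops = 128 - 38 = 90

90


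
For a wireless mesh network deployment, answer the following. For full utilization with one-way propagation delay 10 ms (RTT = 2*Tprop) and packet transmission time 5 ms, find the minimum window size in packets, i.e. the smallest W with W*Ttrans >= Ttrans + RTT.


Given: Ttrans = 5 ms, RTT = 20 ms (= 2 * Tprop, Tprop = 10 ms)
Time until first ACK returns = Ttrans + RTT = 5 + 20 = 25 ms
Need W * Ttrans >= Ttrans + RTT  ->  W >= (Ttrans + RTT) / Ttrans
(Ttrans + RTT) / Ttrans = 25 / 5 = 5
W_min = ceil(5) = 5

5


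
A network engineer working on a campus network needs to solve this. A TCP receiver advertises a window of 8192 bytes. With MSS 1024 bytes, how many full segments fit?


Given: RWND = 8192 bytes, MSS = 1024 bytes
Full segments = floor(RWND / MSS)
Full segments = floor(8192 / 1024)
Full segments = floor(8.0) = 8

8


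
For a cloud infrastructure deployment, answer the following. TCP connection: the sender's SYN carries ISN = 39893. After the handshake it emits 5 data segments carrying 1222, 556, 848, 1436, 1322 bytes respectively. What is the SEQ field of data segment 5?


The SYN occupies sequence number ISN = 39893, so the first data byte is ISN + 1 = 39894.
SEQ of data segment i = (ISN + 1) + sum of payload sizes of segments 1..i-1.
Segment 1: SEQ = 39894, payload = 1222 bytes
Segment 2: SEQ = 41116, payload = 556 bytes
Segment 3: SEQ = 41672, payload = 848 bytes
Segment 4: SEQ = 42520, payload = 1436 bytes
Segment 5: SEQ = 43956, payload = 1322 bytes
SEQ of segment 5 = 39894 + 1222 + 556 + 848 + 1436 = 43956

43956


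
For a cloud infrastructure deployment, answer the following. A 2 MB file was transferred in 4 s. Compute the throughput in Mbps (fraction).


Given: file = 2 MB, time = 4 s
File in Mb = 2 * 8 = 16 Mb
Throughput = 16 / 4 Mbps
Throughput = 4 Mbps

4


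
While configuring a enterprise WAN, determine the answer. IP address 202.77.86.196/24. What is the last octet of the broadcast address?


Given: IP = 202.77.86.196, prefix = /24
Host bits = 32 - 24 = 8
Network last octet = 196 AND mask = 0
Host part size = 2^8 - 1 = 255
Broadcast last octet = 0 OR 255 = 255

255


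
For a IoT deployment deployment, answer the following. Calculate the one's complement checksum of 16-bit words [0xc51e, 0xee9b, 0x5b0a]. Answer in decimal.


Given words: [0xc51e, 0xee9b, 0x5b0a]
Step 1: Sum all words
Raw sum = 50462 + 61083 + 23306 = 134851
Step 2: Fold carry: (3779 + 2) = 3781
One's complement = ~3781 & 0xFFFF = 61754

61754


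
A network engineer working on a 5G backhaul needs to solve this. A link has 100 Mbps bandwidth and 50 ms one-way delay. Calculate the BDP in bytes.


Given: bandwidth = 100 Mbps, delay = 50 ms
BDP in bits = 100 * 10^6 * 50 / 1000
BDP in bits = 5000000
BDP in bytes = 5000000 / 8 = 625000

625000


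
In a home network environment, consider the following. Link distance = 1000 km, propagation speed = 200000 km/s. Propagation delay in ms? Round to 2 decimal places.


Given: distance = 1000 km, speed = 200000 km/s
Delay = distance / speed = 1000 / 200000 seconds
Delay in ms = 1000 * 1000 / 200000
Delay = 5.0000 ms
Rounded to 2 dp = 5.00 ms

5.00


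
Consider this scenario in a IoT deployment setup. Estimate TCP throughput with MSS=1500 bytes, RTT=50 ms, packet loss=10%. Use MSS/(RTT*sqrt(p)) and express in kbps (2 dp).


Given: MSS = 1500 bytes, RTT = 50 ms, loss = 10%
RTT in seconds = 50 / 1000 = 0.05
Loss rate = 10% = 0.1
sqrt(loss) = sqrt(0.1) = 0.316227766017
Throughput (bytes/s) = 1500 / (0.05 * 0.316227766017) = 94868.3298
Throughput (kbps) = 94868.3298 * 8 / 1000 = 758.946638 -> 758.95 kbps (2 dp)

758.95


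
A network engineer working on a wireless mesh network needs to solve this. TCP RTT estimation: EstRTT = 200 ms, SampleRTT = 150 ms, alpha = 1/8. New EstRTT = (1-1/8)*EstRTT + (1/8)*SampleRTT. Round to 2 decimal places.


Given: EstRTT = 200 ms, SampleRTT = 150 ms, alpha = 1/8
New EstRTT = (1 - alpha) * EstRTT + alpha * SampleRTT
(7/8) * 200 = 175
(1/8) * 150 = 18.75
New EstRTT = 175 + 18.75 = 193.75 ms -> 193.75 ms (2 dp)

193.75


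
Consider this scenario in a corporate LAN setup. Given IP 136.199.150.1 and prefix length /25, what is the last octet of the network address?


Given: IP = 136.199.150.1, prefix = /25
Subnet mask = 255.255.255.128
Last octet of IP: 1
Last octet of mask: 128
Network last octet = 1 AND 128 = 0

0


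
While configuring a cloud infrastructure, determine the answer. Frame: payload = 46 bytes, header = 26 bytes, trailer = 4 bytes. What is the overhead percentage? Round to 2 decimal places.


Given: payload = 46 B, header = 26 B, trailer = 4 B
Overhead bytes = header + trailer = 26 + 4 = 30
Total frame = payload + overhead = 46 + 30 = 76
Overhead % = 30 / 76 * 100 = 39.4737% -> 39.47% (2 dp)

39.47


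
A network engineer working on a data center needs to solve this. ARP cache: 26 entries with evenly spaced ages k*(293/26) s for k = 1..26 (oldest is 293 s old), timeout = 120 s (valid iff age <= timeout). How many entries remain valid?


Ages are k * 293/26 s for k = 1..26 (spacing = 11.2692 s).
Entry k is valid iff k * 293/26 <= 120 iff k <= 26 * 120 / 293 = 10.6485
n_valid = floor(10.6485) = 10
(n_stale = 26 - 10 = 16)

10


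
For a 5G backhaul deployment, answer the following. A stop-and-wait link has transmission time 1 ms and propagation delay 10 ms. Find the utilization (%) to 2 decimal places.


Given: Ttrans = 1 ms, Tprop = 10 ms
RTT = 2 * Tprop = 2 * 10 = 20 ms
U = Ttrans / (Ttrans + RTT)
U = 1 / (1 + 20)
U = 1 / 21 = 0.047619
U% = 4.76%

4.76


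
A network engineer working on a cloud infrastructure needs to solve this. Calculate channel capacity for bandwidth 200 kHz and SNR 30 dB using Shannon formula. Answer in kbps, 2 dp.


Given: B = 200 kHz, SNR = 30 dB
SNR linear = 10^(30/10) = 1000
1 + SNR = 1001
log2(1001) = 9.9672262588
C = 200 * 1000 * 9.9672262588 = 1993445.2518 bps
C = 1993.445252 kbps -> 1993.45 kbps (2 dp)

1993.45
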